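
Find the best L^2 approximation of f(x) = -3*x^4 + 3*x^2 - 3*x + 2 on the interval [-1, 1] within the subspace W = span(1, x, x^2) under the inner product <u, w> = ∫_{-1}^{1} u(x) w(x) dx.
g(x) = 3*x^2/7 - 3*x + 79/35

The best approximation g ∈ W is the orthogonal projection of f onto W. Writing g = a_0 + a_1 x + a_2 x^2, the coefficients solve the normal equations G · a = b where
  G_{ij} = <φ_i, φ_j> and b_i = <f, φ_i>, with φ_0 = 1, φ_1 = x, φ_2 = x^2.
G =
  [2, 0, 2/3]
  [0, 2/3, 0]
  [2/3, 0, 2/5],
b = (24/5, -2, 176/105).
Solving gives a_0 = 79/35, a_1 = -3, a_2 = 3/7, so
  g(x) = 3*x^2/7 - 3*x + 79/35.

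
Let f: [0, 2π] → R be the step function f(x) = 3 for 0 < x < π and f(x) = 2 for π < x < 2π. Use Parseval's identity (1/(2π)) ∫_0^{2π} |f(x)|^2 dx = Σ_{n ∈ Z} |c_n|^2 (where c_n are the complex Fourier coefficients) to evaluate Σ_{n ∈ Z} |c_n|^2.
Σ |c_n|^2 = 13/2

Parseval equates the L^2 energy of f (normalised by 1/(2π)) with the ℓ^2 sum of its Fourier coefficients: (1/(2π)) ∫_0^{2π} |f|^2 = Σ |c_n|^2.
Compute the left side: (1/(2π)) [∫_0^π 3^2 dx + ∫_π^{2π} 2^2 dx] = (1/(2π)) · (9π + 4π) = (9 + 4)/2 = 13/2.
So Σ_{n ∈ Z} |c_n|^2 = 13/2.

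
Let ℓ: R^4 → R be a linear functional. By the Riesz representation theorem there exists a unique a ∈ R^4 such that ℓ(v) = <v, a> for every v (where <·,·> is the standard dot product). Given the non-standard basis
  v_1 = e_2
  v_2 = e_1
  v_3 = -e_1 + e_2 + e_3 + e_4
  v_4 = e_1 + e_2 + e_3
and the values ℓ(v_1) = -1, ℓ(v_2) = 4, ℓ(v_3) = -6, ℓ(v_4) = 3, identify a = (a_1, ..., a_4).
a = (4, -1, 0, -1)

Write a = (a_1, ..., a_4) in the standard basis. For each basis vector v_i, ℓ(v_i) = <v_i, a> is a linear equation in the a_j's. Collect the n equations into a matrix system V a = ℓ, where row i of V is v_i (expressed in the standard basis). Since V is invertible (lower-triangular with 1s on the diagonal, up to permutation), solve by back-substitution:
  V =
[[0, 1, 0, 0],
 [1, 0, 0, 0],
 [-1, 1, 1, 1],
 [1, 1, 1, 0]]
  V a = (-1, 4, -6, 3)
Solving gives a = (4, -1, 0, -1).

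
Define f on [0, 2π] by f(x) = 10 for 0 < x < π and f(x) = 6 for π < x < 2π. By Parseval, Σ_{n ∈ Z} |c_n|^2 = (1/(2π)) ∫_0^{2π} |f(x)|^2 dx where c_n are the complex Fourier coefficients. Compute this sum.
Σ |c_n|^2 = 68

Parseval equates the L^2 energy of f (normalised by 1/(2π)) with the ℓ^2 sum of its Fourier coefficients: (1/(2π)) ∫_0^{2π} |f|^2 = Σ |c_n|^2.
Compute the left side: (1/(2π)) [∫_0^π 10^2 dx + ∫_π^{2π} 6^2 dx] = (1/(2π)) · (100π + 36π) = (100 + 36)/2 = 68.
So Σ_{n ∈ Z} |c_n|^2 = 68.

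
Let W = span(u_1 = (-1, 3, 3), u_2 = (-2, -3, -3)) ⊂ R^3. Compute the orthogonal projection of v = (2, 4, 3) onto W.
proj_W(v) = (2, 7/2, 7/2)

Set up U = [u_1 | ... | u_2] ∈ R^(3×2). The projector onto W = col(U) is P = U (U^T U)^(-1) U^T.
Compute U^T U =
  [19, -16]
  [-16, 22],
and U^T v = (19, -25).
Solve U^T U · c = U^T v for the coefficients: c = (1/9, -19/18). The projection is proj_W(v) = U c.
Check: (v - proj_W(v)) · u_1 = 0  (should be 0).
Check: (v - proj_W(v)) · u_2 = 0  (should be 0).
Result: proj_W(v) = (2, 7/2, 7/2).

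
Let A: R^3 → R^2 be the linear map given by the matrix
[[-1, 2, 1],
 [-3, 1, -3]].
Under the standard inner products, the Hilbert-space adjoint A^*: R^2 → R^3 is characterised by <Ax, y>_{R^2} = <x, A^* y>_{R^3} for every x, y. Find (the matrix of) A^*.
A^* = A^T =
[[-1, -3],
 [2, 1],
 [1, -3]]

For real matrices with standard dot products, the defining identity <Ax, y> = <x, A^* y> gives (Ax)^T y = x^T (A^*) y, i.e. x^T A^T y = x^T (A^*) y. Since this holds for all x, y, we must have A^* = A^T. Therefore
A^* =
[[-1, -3],
 [2, 1],
 [1, -3]].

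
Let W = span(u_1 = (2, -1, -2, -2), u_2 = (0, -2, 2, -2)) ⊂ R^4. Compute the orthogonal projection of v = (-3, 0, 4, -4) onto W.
proj_W(v) = (-26/19, -42/19, 81/19, -29/19)

Set up U = [u_1 | ... | u_2] ∈ R^(4×2). The projector onto W = col(U) is P = U (U^T U)^(-1) U^T.
Compute U^T U =
  [13, 2]
  [2, 12],
and U^T v = (-6, 16).
Solve U^T U · c = U^T v for the coefficients: c = (-13/19, 55/38). The projection is proj_W(v) = U c.
Check: (v - proj_W(v)) · u_1 = 0  (should be 0).
Check: (v - proj_W(v)) · u_2 = 0  (should be 0).
Result: proj_W(v) = (-26/19, -42/19, 81/19, -29/19).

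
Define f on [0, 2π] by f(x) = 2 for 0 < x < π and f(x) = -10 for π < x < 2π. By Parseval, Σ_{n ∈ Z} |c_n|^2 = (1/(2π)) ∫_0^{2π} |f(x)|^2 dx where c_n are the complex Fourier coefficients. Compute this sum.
Σ |c_n|^2 = 52

Parseval equates the L^2 energy of f (normalised by 1/(2π)) with the ℓ^2 sum of its Fourier coefficients: (1/(2π)) ∫_0^{2π} |f|^2 = Σ |c_n|^2.
Compute the left side: (1/(2π)) [∫_0^π 2^2 dx + ∫_π^{2π} (-10)^2 dx] = (1/(2π)) · (4π + 100π) = (4 + 100)/2 = 52.
So Σ_{n ∈ Z} |c_n|^2 = 52.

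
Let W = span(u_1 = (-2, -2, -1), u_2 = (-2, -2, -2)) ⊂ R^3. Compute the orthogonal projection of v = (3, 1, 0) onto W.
proj_W(v) = (2, 2, 0)

Set up U = [u_1 | ... | u_2] ∈ R^(3×2). The projector onto W = col(U) is P = U (U^T U)^(-1) U^T.
Compute U^T U =
  [9, 10]
  [10, 12],
and U^T v = (-8, -8).
Solve U^T U · c = U^T v for the coefficients: c = (-2, 1). The projection is proj_W(v) = U c.
Check: (v - proj_W(v)) · u_1 = 0  (should be 0).
Check: (v - proj_W(v)) · u_2 = 0  (should be 0).
Result: proj_W(v) = (2, 2, 0).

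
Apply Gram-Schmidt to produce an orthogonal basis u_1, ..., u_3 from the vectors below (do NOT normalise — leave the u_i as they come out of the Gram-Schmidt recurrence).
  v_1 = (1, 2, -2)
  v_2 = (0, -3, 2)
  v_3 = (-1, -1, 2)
Orthogonal basis:
  u_1 = (1, 2, -2)
  u_2 = (10/9, -7/9, -2/9)
  u_3 = (4/17, 4/17, 6/17)

Apply the Gram-Schmidt recurrence
  u_1 = v_1
  u_i = v_i − Σ_{j<i} ((v_i · u_j) / (u_j · u_j)) · u_j.

Step by step this gives:
  u_1 = (1, 2, -2)
  u_2 = (10/9, -7/9, -2/9)
  u_3 = (4/17, 4/17, 6/17)

Orthogonality check:
  u_2 · u_1 = 0 (should be 0)
  u_3 · u_1 = 0 (should be 0)
  u_3 · u_2 = 0 (should be 0)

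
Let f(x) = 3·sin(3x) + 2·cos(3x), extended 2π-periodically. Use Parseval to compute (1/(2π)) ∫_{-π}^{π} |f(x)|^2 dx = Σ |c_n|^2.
Σ |c_n|^2 = 13/2

Expand |f|^2 and use orthogonality of {sin(nx), cos(mx)} on [-π, π]:
  ∫_{-π}^{π} sin(nx)^2 dx = π, ∫ cos(mx)^2 dx = π, and cross terms integrate to 0.
So ∫_{-π}^{π} f(x)^2 dx = 3^2 · π + 2^2 · π = (9 + 4)π.
Divide by 2π: (9 + 4)/2 = 13/2.
By Parseval, this equals Σ |c_n|^2.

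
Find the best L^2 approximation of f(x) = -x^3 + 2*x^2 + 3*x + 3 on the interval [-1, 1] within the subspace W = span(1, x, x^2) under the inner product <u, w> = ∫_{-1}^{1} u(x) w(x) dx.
g(x) = 2*x^2 + 12*x/5 + 3

The best approximation g ∈ W is the orthogonal projection of f onto W. Writing g = a_0 + a_1 x + a_2 x^2, the coefficients solve the normal equations G · a = b where
  G_{ij} = <φ_i, φ_j> and b_i = <f, φ_i>, with φ_0 = 1, φ_1 = x, φ_2 = x^2.
G =
  [2, 0, 2/3]
  [0, 2/3, 0]
  [2/3, 0, 2/5],
b = (22/3, 8/5, 14/5).
Solving gives a_0 = 3, a_1 = 12/5, a_2 = 2, so
  g(x) = 2*x^2 + 12*x/5 + 3.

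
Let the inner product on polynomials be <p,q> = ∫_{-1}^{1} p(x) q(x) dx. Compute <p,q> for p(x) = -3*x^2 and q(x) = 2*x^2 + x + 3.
<p,q> = -42/5

Expand the product: p(x)·q(x) = -6*x^4 - 3*x^3 - 9*x^2.
∫_{-1}^{1} of each monomial x^k gives [2/(k+1) if k even, 0 if k odd]. Integrating term-by-term (or equivalently evaluating the antiderivative F(x) = -6*x^5/5 - 3*x^4/4 - 3*x^3 at the endpoints):
  F(1) − F(−1) = -99/20 − (69/20) = -42/5.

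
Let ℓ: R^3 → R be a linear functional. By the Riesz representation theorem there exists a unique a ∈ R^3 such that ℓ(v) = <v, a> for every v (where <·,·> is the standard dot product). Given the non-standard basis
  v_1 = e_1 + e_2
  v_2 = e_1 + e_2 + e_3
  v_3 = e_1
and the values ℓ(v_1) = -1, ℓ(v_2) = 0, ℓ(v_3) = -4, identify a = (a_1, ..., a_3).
a = (-4, 3, 1)

Write a = (a_1, ..., a_3) in the standard basis. For each basis vector v_i, ℓ(v_i) = <v_i, a> is a linear equation in the a_j's. Collect the n equations into a matrix system V a = ℓ, where row i of V is v_i (expressed in the standard basis). Since V is invertible (lower-triangular with 1s on the diagonal, up to permutation), solve by back-substitution:
  V =
[[1, 1, 0],
 [1, 1, 1],
 [1, 0, 0]]
  V a = (-1, 0, -4)
Solving gives a = (-4, 3, 1).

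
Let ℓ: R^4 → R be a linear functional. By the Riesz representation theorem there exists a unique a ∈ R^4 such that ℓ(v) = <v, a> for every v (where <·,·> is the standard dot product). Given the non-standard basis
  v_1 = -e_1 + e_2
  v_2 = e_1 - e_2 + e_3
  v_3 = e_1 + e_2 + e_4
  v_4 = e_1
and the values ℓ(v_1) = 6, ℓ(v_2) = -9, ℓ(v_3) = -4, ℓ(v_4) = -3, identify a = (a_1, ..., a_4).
a = (-3, 3, -3, -4)

Write a = (a_1, ..., a_4) in the standard basis. For each basis vector v_i, ℓ(v_i) = <v_i, a> is a linear equation in the a_j's. Collect the n equations into a matrix system V a = ℓ, where row i of V is v_i (expressed in the standard basis). Since V is invertible (lower-triangular with 1s on the diagonal, up to permutation), solve by back-substitution:
  V =
[[-1, 1, 0, 0],
 [1, -1, 1, 0],
 [1, 1, 0, 1],
 [1, 0, 0, 0]]
  V a = (6, -9, -4, -3)
Solving gives a = (-3, 3, -3, -4).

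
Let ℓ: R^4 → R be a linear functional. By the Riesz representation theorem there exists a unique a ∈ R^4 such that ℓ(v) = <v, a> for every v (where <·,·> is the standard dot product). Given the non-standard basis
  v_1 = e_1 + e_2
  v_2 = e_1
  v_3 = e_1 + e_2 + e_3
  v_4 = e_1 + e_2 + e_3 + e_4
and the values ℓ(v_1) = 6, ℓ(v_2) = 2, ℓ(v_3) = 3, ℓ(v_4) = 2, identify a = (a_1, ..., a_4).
a = (2, 4, -3, -1)

Write a = (a_1, ..., a_4) in the standard basis. For each basis vector v_i, ℓ(v_i) = <v_i, a> is a linear equation in the a_j's. Collect the n equations into a matrix system V a = ℓ, where row i of V is v_i (expressed in the standard basis). Since V is invertible (lower-triangular with 1s on the diagonal, up to permutation), solve by back-substitution:
  V =
[[1, 1, 0, 0],
 [1, 0, 0, 0],
 [1, 1, 1, 0],
 [1, 1, 1, 1]]
  V a = (6, 2, 3, 2)
Solving gives a = (2, 4, -3, -1).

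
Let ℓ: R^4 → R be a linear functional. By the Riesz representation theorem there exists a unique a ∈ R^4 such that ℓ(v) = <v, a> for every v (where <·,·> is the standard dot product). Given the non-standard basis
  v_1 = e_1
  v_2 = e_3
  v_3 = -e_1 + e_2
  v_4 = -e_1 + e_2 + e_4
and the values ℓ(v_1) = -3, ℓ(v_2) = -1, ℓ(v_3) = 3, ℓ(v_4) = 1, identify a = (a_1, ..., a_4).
a = (-3, 0, -1, -2)

Write a = (a_1, ..., a_4) in the standard basis. For each basis vector v_i, ℓ(v_i) = <v_i, a> is a linear equation in the a_j's. Collect the n equations into a matrix system V a = ℓ, where row i of V is v_i (expressed in the standard basis). Since V is invertible (lower-triangular with 1s on the diagonal, up to permutation), solve by back-substitution:
  V =
[[1, 0, 0, 0],
 [0, 0, 1, 0],
 [-1, 1, 0, 0],
 [-1, 1, 0, 1]]
  V a = (-3, -1, 3, 1)
Solving gives a = (-3, 0, -1, -2).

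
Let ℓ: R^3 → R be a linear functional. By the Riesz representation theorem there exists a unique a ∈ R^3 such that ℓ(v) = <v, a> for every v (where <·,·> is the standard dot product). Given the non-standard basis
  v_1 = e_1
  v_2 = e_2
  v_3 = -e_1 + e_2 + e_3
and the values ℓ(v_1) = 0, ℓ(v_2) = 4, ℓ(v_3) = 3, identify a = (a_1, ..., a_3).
a = (0, 4, -1)

Write a = (a_1, ..., a_3) in the standard basis. For each basis vector v_i, ℓ(v_i) = <v_i, a> is a linear equation in the a_j's. Collect the n equations into a matrix system V a = ℓ, where row i of V is v_i (expressed in the standard basis). Since V is invertible (lower-triangular with 1s on the diagonal, up to permutation), solve by back-substitution:
  V =
[[1, 0, 0],
 [0, 1, 0],
 [-1, 1, 1]]
  V a = (0, 4, 3)
Solving gives a = (0, 4, -1).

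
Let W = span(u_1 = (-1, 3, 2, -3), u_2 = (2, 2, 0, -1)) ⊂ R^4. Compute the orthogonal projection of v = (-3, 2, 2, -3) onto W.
proj_W(v) = (-453/158, 311/158, 191/79, -221/79)

Set up U = [u_1 | ... | u_2] ∈ R^(4×2). The projector onto W = col(U) is P = U (U^T U)^(-1) U^T.
Compute U^T U =
  [23, 7]
  [7, 9],
and U^T v = (22, 1).
Solve U^T U · c = U^T v for the coefficients: c = (191/158, -131/158). The projection is proj_W(v) = U c.
Check: (v - proj_W(v)) · u_1 = 0  (should be 0).
Check: (v - proj_W(v)) · u_2 = 0  (should be 0).
Result: proj_W(v) = (-453/158, 311/158, 191/79, -221/79).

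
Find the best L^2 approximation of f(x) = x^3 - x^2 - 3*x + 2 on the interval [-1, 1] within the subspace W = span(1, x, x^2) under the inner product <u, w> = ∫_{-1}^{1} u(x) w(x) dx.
g(x) = -x^2 - 12*x/5 + 2

The best approximation g ∈ W is the orthogonal projection of f onto W. Writing g = a_0 + a_1 x + a_2 x^2, the coefficients solve the normal equations G · a = b where
  G_{ij} = <φ_i, φ_j> and b_i = <f, φ_i>, with φ_0 = 1, φ_1 = x, φ_2 = x^2.
G =
  [2, 0, 2/3]
  [0, 2/3, 0]
  [2/3, 0, 2/5],
b = (10/3, -8/5, 14/15).
Solving gives a_0 = 2, a_1 = -12/5, a_2 = -1, so
  g(x) = -x^2 - 12*x/5 + 2.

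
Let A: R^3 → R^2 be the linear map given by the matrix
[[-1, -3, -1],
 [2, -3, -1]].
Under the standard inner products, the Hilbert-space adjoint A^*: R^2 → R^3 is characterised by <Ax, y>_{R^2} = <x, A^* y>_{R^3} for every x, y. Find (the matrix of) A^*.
A^* = A^T =
[[-1, 2],
 [-3, -3],
 [-1, -1]]

For real matrices with standard dot products, the defining identity <Ax, y> = <x, A^* y> gives (Ax)^T y = x^T (A^*) y, i.e. x^T A^T y = x^T (A^*) y. Since this holds for all x, y, we must have A^* = A^T. Therefore
A^* =
[[-1, 2],
 [-3, -3],
 [-1, -1]].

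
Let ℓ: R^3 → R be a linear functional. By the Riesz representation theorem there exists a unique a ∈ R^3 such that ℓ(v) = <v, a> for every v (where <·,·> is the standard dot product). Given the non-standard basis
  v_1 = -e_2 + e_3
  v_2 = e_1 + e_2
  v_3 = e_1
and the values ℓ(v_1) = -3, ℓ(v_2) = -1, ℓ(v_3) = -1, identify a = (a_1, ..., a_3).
a = (-1, 0, -3)

Write a = (a_1, ..., a_3) in the standard basis. For each basis vector v_i, ℓ(v_i) = <v_i, a> is a linear equation in the a_j's. Collect the n equations into a matrix system V a = ℓ, where row i of V is v_i (expressed in the standard basis). Since V is invertible (lower-triangular with 1s on the diagonal, up to permutation), solve by back-substitution:
  V =
[[0, -1, 1],
 [1, 1, 0],
 [1, 0, 0]]
  V a = (-3, -1, -1)
Solving gives a = (-1, 0, -3).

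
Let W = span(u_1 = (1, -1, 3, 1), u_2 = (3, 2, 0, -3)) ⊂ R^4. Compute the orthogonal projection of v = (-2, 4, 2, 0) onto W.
proj_W(v) = (19/65, 11/65, 3/65, -17/65)

Set up U = [u_1 | ... | u_2] ∈ R^(4×2). The projector onto W = col(U) is P = U (U^T U)^(-1) U^T.
Compute U^T U =
  [12, -2]
  [-2, 22],
and U^T v = (0, 2).
Solve U^T U · c = U^T v for the coefficients: c = (1/65, 6/65). The projection is proj_W(v) = U c.
Check: (v - proj_W(v)) · u_1 = 0  (should be 0).
Check: (v - proj_W(v)) · u_2 = 0  (should be 0).
Result: proj_W(v) = (19/65, 11/65, 3/65, -17/65).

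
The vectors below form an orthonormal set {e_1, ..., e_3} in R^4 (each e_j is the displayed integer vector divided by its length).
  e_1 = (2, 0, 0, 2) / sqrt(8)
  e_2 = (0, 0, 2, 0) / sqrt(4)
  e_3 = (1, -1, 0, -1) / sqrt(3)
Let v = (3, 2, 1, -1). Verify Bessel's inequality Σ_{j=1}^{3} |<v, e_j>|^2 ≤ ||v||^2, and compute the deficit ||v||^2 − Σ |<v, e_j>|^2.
Σ |<v, e_j>|^2 = 13/3; ||v||^2 = 15; deficit = 32/3

Write each e_j = u_j / sqrt(<u_j, u_j>) where u_j is the displayed integer vector. Then <v, e_j> = <v, u_j> / sqrt(<u_j, u_j>), so |<v, e_j>|^2 = <v, u_j>^2 / <u_j, u_j>.
Coefficients: <v, e_1> = 4/sqrt(8), <v, e_2> = 2/sqrt(4), <v, e_3> = 2/sqrt(3).
Square and sum: Σ |<v, e_j>|^2 = 13/3.
Compute ||v||^2 = v·v = 15.
Deficit = 15 − 13/3 = 32/3 ≥ 0, confirming Bessel's inequality. (The deficit equals ||v − Σ <v,e_j> e_j||^2, the squared distance from v to span{e_j}.)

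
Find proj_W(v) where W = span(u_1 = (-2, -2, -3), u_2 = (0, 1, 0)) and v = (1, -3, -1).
proj_W(v) = (-2/13, -3, -3/13)

Set up U = [u_1 | ... | u_2] ∈ R^(3×2). The projector onto W = col(U) is P = U (U^T U)^(-1) U^T.
Compute U^T U =
  [17, -2]
  [-2, 1],
and U^T v = (7, -3).
Solve U^T U · c = U^T v for the coefficients: c = (1/13, -37/13). The projection is proj_W(v) = U c.
Check: (v - proj_W(v)) · u_1 = 0  (should be 0).
Check: (v - proj_W(v)) · u_2 = 0  (should be 0).
Result: proj_W(v) = (-2/13, -3, -3/13).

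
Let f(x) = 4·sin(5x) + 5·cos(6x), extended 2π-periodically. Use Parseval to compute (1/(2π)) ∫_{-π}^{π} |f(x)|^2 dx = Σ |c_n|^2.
Σ |c_n|^2 = 41/2

Expand |f|^2 and use orthogonality of {sin(nx), cos(mx)} on [-π, π]:
  ∫_{-π}^{π} sin(nx)^2 dx = π, ∫ cos(mx)^2 dx = π, and cross terms integrate to 0.
So ∫_{-π}^{π} f(x)^2 dx = 4^2 · π + 5^2 · π = (16 + 25)π.
Divide by 2π: (16 + 25)/2 = 41/2.
By Parseval, this equals Σ |c_n|^2.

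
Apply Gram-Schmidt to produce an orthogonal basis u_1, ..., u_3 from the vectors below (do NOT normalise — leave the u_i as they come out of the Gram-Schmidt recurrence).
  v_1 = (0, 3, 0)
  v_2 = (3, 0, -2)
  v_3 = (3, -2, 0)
Orthogonal basis:
  u_1 = (0, 3, 0)
  u_2 = (3, 0, -2)
  u_3 = (12/13, 0, 18/13)

Apply the Gram-Schmidt recurrence
  u_1 = v_1
  u_i = v_i − Σ_{j<i} ((v_i · u_j) / (u_j · u_j)) · u_j.

Step by step this gives:
  u_1 = (0, 3, 0)
  u_2 = (3, 0, -2)
  u_3 = (12/13, 0, 18/13)

Orthogonality check:
  u_2 · u_1 = 0 (should be 0)
  u_3 · u_1 = 0 (should be 0)
  u_3 · u_2 = 0 (should be 0)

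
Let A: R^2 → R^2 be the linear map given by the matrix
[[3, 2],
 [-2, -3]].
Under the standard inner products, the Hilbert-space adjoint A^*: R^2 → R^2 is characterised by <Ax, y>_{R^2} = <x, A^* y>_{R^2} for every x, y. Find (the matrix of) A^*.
A^* = A^T =
[[3, -2],
 [2, -3]]

For real matrices with standard dot products, the defining identity <Ax, y> = <x, A^* y> gives (Ax)^T y = x^T (A^*) y, i.e. x^T A^T y = x^T (A^*) y. Since this holds for all x, y, we must have A^* = A^T. Therefore
A^* =
[[3, -2],
 [2, -3]].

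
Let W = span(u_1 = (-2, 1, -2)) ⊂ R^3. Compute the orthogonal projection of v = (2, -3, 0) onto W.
proj_W(v) = (14/9, -7/9, 14/9)

Set up U = [u_1 | ... | u_1] ∈ R^(3×1). The projector onto W = col(U) is P = U (U^T U)^(-1) U^T.
Compute U^T U =
  [9],
and U^T v = (-7).
Solve U^T U · c = U^T v for the coefficients: c = (-7/9). The projection is proj_W(v) = U c.
Check: (v - proj_W(v)) · u_1 = 0  (should be 0).
Result: proj_W(v) = (14/9, -7/9, 14/9).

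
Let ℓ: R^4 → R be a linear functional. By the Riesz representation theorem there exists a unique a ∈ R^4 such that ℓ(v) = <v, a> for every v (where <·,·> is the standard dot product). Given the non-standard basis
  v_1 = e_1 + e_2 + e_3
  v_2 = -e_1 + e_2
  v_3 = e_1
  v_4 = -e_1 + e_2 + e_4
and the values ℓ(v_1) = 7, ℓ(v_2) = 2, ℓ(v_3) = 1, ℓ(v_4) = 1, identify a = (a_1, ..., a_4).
a = (1, 3, 3, -1)

Write a = (a_1, ..., a_4) in the standard basis. For each basis vector v_i, ℓ(v_i) = <v_i, a> is a linear equation in the a_j's. Collect the n equations into a matrix system V a = ℓ, where row i of V is v_i (expressed in the standard basis). Since V is invertible (lower-triangular with 1s on the diagonal, up to permutation), solve by back-substitution:
  V =
[[1, 1, 1, 0],
 [-1, 1, 0, 0],
 [1, 0, 0, 0],
 [-1, 1, 0, 1]]
  V a = (7, 2, 1, 1)
Solving gives a = (1, 3, 3, -1).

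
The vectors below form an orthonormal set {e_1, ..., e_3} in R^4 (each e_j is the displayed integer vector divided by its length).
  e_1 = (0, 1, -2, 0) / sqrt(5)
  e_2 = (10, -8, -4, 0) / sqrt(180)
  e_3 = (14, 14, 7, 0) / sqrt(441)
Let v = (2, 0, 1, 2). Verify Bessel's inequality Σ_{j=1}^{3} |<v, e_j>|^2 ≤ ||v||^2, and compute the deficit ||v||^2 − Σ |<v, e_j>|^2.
Σ |<v, e_j>|^2 = 5; ||v||^2 = 9; deficit = 4

Write each e_j = u_j / sqrt(<u_j, u_j>) where u_j is the displayed integer vector. Then <v, e_j> = <v, u_j> / sqrt(<u_j, u_j>), so |<v, e_j>|^2 = <v, u_j>^2 / <u_j, u_j>.
Coefficients: <v, e_1> = -2/sqrt(5), <v, e_2> = 16/sqrt(180), <v, e_3> = 35/sqrt(441).
Square and sum: Σ |<v, e_j>|^2 = 5.
Compute ||v||^2 = v·v = 9.
Deficit = 9 − 5 = 4 ≥ 0, confirming Bessel's inequality. (The deficit equals ||v − Σ <v,e_j> e_j||^2, the squared distance from v to span{e_j}.)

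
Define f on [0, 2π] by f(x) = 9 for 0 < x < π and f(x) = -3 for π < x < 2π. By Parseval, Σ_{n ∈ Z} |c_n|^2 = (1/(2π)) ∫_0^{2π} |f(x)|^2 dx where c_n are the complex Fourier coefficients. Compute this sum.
Σ |c_n|^2 = 45

Parseval equates the L^2 energy of f (normalised by 1/(2π)) with the ℓ^2 sum of its Fourier coefficients: (1/(2π)) ∫_0^{2π} |f|^2 = Σ |c_n|^2.
Compute the left side: (1/(2π)) [∫_0^π 9^2 dx + ∫_π^{2π} (-3)^2 dx] = (1/(2π)) · (81π + 9π) = (81 + 9)/2 = 45.
So Σ_{n ∈ Z} |c_n|^2 = 45.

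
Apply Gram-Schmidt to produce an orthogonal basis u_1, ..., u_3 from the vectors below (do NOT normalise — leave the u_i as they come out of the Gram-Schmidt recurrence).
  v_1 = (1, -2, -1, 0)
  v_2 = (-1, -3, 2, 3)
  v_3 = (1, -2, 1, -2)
Orthogonal basis:
  u_1 = (1, -2, -1, 0)
  u_2 = (-3/2, -2, 5/2, 3)
  u_3 = (34/129, -98/129, 230/129, -80/43)

Apply the Gram-Schmidt recurrence
  u_1 = v_1
  u_i = v_i − Σ_{j<i} ((v_i · u_j) / (u_j · u_j)) · u_j.

Step by step this gives:
  u_1 = (1, -2, -1, 0)
  u_2 = (-3/2, -2, 5/2, 3)
  u_3 = (34/129, -98/129, 230/129, -80/43)

Orthogonality check:
  u_2 · u_1 = 0 (should be 0)
  u_3 · u_1 = 0 (should be 0)
  u_3 · u_2 = 0 (should be 0)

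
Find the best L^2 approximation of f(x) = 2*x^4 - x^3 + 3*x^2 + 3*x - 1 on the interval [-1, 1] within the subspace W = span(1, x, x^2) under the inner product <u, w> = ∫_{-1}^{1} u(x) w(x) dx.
g(x) = 33*x^2/7 + 12*x/5 - 41/35

The best approximation g ∈ W is the orthogonal projection of f onto W. Writing g = a_0 + a_1 x + a_2 x^2, the coefficients solve the normal equations G · a = b where
  G_{ij} = <φ_i, φ_j> and b_i = <f, φ_i>, with φ_0 = 1, φ_1 = x, φ_2 = x^2.
G =
  [2, 0, 2/3]
  [0, 2/3, 0]
  [2/3, 0, 2/5],
b = (4/5, 8/5, 116/105).
Solving gives a_0 = -41/35, a_1 = 12/5, a_2 = 33/7, so
  g(x) = 33*x^2/7 + 12*x/5 - 41/35.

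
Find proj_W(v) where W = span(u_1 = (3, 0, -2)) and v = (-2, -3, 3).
proj_W(v) = (-36/13, 0, 24/13)

Set up U = [u_1 | ... | u_1] ∈ R^(3×1). The projector onto W = col(U) is P = U (U^T U)^(-1) U^T.
Compute U^T U =
  [13],
and U^T v = (-12).
Solve U^T U · c = U^T v for the coefficients: c = (-12/13). The projection is proj_W(v) = U c.
Check: (v - proj_W(v)) · u_1 = 0  (should be 0).
Result: proj_W(v) = (-36/13, 0, 24/13).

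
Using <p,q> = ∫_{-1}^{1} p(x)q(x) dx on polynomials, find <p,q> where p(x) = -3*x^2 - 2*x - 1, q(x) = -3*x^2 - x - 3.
<p,q> = 284/15

Expand the product: p(x)·q(x) = 9*x^4 + 9*x^3 + 14*x^2 + 7*x + 3.
∫_{-1}^{1} of each monomial x^k gives [2/(k+1) if k even, 0 if k odd]. Integrating term-by-term (or equivalently evaluating the antiderivative F(x) = 9*x^5/5 + 9*x^4/4 + 14*x^3/3 + 7*x^2/2 + 3*x at the endpoints):
  F(1) − F(−1) = 913/60 − (-223/60) = 284/15.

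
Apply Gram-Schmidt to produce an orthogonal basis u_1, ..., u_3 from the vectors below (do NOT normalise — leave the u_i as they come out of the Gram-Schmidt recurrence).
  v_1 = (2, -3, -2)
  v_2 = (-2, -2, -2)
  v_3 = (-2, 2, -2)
Orthogonal basis:
  u_1 = (2, -3, -2)
  u_2 = (-46/17, -16/17, -22/17)
  u_3 = (8/21, 32/21, -40/21)

Apply the Gram-Schmidt recurrence
  u_1 = v_1
  u_i = v_i − Σ_{j<i} ((v_i · u_j) / (u_j · u_j)) · u_j.

Step by step this gives:
  u_1 = (2, -3, -2)
  u_2 = (-46/17, -16/17, -22/17)
  u_3 = (8/21, 32/21, -40/21)

Orthogonality check:
  u_2 · u_1 = 0 (should be 0)
  u_3 · u_1 = 0 (should be 0)
  u_3 · u_2 = 0 (should be 0)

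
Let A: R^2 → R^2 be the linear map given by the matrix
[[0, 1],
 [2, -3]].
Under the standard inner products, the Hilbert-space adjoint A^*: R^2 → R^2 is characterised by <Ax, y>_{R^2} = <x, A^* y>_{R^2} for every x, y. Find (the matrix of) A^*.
A^* = A^T =
[[0, 2],
 [1, -3]]

For real matrices with standard dot products, the defining identity <Ax, y> = <x, A^* y> gives (Ax)^T y = x^T (A^*) y, i.e. x^T A^T y = x^T (A^*) y. Since this holds for all x, y, we must have A^* = A^T. Therefore
A^* =
[[0, 2],
 [1, -3]].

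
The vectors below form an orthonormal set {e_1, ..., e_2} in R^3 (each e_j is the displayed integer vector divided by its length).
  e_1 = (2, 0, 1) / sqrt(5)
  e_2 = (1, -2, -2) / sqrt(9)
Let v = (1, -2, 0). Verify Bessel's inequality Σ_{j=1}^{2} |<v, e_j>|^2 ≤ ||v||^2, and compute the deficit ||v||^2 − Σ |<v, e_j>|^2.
Σ |<v, e_j>|^2 = 161/45; ||v||^2 = 5; deficit = 64/45

Write each e_j = u_j / sqrt(<u_j, u_j>) where u_j is the displayed integer vector. Then <v, e_j> = <v, u_j> / sqrt(<u_j, u_j>), so |<v, e_j>|^2 = <v, u_j>^2 / <u_j, u_j>.
Coefficients: <v, e_1> = 2/sqrt(5), <v, e_2> = 5/sqrt(9).
Square and sum: Σ |<v, e_j>|^2 = 161/45.
Compute ||v||^2 = v·v = 5.
Deficit = 5 − 161/45 = 64/45 ≥ 0, confirming Bessel's inequality. (The deficit equals ||v − Σ <v,e_j> e_j||^2, the squared distance from v to span{e_j}.)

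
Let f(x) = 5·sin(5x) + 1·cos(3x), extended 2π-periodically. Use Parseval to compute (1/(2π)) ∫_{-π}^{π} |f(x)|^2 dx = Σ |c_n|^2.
Σ |c_n|^2 = 13

Expand |f|^2 and use orthogonality of {sin(nx), cos(mx)} on [-π, π]:
  ∫_{-π}^{π} sin(nx)^2 dx = π, ∫ cos(mx)^2 dx = π, and cross terms integrate to 0.
So ∫_{-π}^{π} f(x)^2 dx = 5^2 · π + 1^2 · π = (25 + 1)π.
Divide by 2π: (25 + 1)/2 = 13.
By Parseval, this equals Σ |c_n|^2.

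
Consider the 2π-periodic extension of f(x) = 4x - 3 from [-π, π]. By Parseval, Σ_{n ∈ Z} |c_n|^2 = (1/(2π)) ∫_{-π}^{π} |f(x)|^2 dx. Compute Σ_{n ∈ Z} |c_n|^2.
Σ |c_n|^2 = 16π^2/3 + 9

Expand and integrate term by term over [-π, π]:
  ∫ (4x)^2 dx = 16·(2π^3/3); ∫ 2·4·(-3)·x dx = 0 (odd integrand); ∫ (-3)^2 dx = 9·2π.
So (1/(2π)) ∫_{-π}^{π} (4x - 3)^2 dx = 16π^2/3 + 9 = 16π^2/3 + 9.
Parseval ⇒ Σ |c_n|^2 = 16π^2/3 + 9.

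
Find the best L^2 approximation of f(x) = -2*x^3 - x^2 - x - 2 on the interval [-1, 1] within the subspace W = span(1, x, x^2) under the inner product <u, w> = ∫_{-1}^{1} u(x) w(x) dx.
g(x) = -x^2 - 11*x/5 - 2

The best approximation g ∈ W is the orthogonal projection of f onto W. Writing g = a_0 + a_1 x + a_2 x^2, the coefficients solve the normal equations G · a = b where
  G_{ij} = <φ_i, φ_j> and b_i = <f, φ_i>, with φ_0 = 1, φ_1 = x, φ_2 = x^2.
G =
  [2, 0, 2/3]
  [0, 2/3, 0]
  [2/3, 0, 2/5],
b = (-14/3, -22/15, -26/15).
Solving gives a_0 = -2, a_1 = -11/5, a_2 = -1, so
  g(x) = -x^2 - 11*x/5 - 2.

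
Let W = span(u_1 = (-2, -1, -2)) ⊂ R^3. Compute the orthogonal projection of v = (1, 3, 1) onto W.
proj_W(v) = (14/9, 7/9, 14/9)

Set up U = [u_1 | ... | u_1] ∈ R^(3×1). The projector onto W = col(U) is P = U (U^T U)^(-1) U^T.
Compute U^T U =
  [9],
and U^T v = (-7).
Solve U^T U · c = U^T v for the coefficients: c = (-7/9). The projection is proj_W(v) = U c.
Check: (v - proj_W(v)) · u_1 = 0  (should be 0).
Result: proj_W(v) = (14/9, 7/9, 14/9).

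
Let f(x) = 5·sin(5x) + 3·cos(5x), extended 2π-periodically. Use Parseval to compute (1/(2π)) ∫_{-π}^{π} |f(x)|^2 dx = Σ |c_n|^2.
Σ |c_n|^2 = 17

Expand |f|^2 and use orthogonality of {sin(nx), cos(mx)} on [-π, π]:
  ∫_{-π}^{π} sin(nx)^2 dx = π, ∫ cos(mx)^2 dx = π, and cross terms integrate to 0.
So ∫_{-π}^{π} f(x)^2 dx = 5^2 · π + 3^2 · π = (25 + 9)π.
Divide by 2π: (25 + 9)/2 = 17.
By Parseval, this equals Σ |c_n|^2.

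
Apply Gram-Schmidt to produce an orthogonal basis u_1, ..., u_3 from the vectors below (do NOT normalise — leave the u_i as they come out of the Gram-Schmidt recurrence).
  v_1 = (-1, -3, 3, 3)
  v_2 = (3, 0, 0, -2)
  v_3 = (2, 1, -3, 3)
Orthogonal basis:
  u_1 = (-1, -3, 3, 3)
  u_2 = (75/28, -27/28, 27/28, -29/28)
  u_3 = (636/283, 88/283, -654/283, 954/283)

Apply the Gram-Schmidt recurrence
  u_1 = v_1
  u_i = v_i − Σ_{j<i} ((v_i · u_j) / (u_j · u_j)) · u_j.

Step by step this gives:
  u_1 = (-1, -3, 3, 3)
  u_2 = (75/28, -27/28, 27/28, -29/28)
  u_3 = (636/283, 88/283, -654/283, 954/283)

Orthogonality check:
  u_2 · u_1 = 0 (should be 0)
  u_3 · u_1 = 0 (should be 0)
  u_3 · u_2 = 0 (should be 0)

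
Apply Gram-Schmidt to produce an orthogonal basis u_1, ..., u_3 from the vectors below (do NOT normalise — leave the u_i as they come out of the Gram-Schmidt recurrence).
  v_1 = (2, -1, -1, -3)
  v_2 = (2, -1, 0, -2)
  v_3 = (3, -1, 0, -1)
Orthogonal basis:
  u_1 = (2, -1, -1, -3)
  u_2 = (8/15, -4/15, 11/15, 1/5)
  u_3 = (5/7, 1/7, -9/14, 9/14)

Apply the Gram-Schmidt recurrence
  u_1 = v_1
  u_i = v_i − Σ_{j<i} ((v_i · u_j) / (u_j · u_j)) · u_j.

Step by step this gives:
  u_1 = (2, -1, -1, -3)
  u_2 = (8/15, -4/15, 11/15, 1/5)
  u_3 = (5/7, 1/7, -9/14, 9/14)

Orthogonality check:
  u_2 · u_1 = 0 (should be 0)
  u_3 · u_1 = 0 (should be 0)
  u_3 · u_2 = 0 (should be 0)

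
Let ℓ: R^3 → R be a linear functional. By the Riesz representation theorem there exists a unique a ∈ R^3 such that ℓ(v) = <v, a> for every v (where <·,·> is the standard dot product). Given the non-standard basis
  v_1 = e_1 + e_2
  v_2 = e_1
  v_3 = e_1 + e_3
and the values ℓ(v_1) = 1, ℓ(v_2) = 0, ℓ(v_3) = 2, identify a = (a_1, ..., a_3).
a = (0, 1, 2)

Write a = (a_1, ..., a_3) in the standard basis. For each basis vector v_i, ℓ(v_i) = <v_i, a> is a linear equation in the a_j's. Collect the n equations into a matrix system V a = ℓ, where row i of V is v_i (expressed in the standard basis). Since V is invertible (lower-triangular with 1s on the diagonal, up to permutation), solve by back-substitution:
  V =
[[1, 1, 0],
 [1, 0, 0],
 [1, 0, 1]]
  V a = (1, 0, 2)
Solving gives a = (0, 1, 2).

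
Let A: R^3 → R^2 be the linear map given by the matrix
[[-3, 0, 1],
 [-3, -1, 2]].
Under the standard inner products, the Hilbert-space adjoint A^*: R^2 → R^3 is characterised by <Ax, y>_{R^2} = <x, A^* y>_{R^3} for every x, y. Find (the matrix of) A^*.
A^* = A^T =
[[-3, -3],
 [0, -1],
 [1, 2]]

For real matrices with standard dot products, the defining identity <Ax, y> = <x, A^* y> gives (Ax)^T y = x^T (A^*) y, i.e. x^T A^T y = x^T (A^*) y. Since this holds for all x, y, we must have A^* = A^T. Therefore
A^* =
[[-3, -3],
 [0, -1],
 [1, 2]].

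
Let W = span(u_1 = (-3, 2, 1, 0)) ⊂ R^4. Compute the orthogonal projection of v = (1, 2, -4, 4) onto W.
proj_W(v) = (9/14, -3/7, -3/14, 0)

Set up U = [u_1 | ... | u_1] ∈ R^(4×1). The projector onto W = col(U) is P = U (U^T U)^(-1) U^T.
Compute U^T U =
  [14],
and U^T v = (-3).
Solve U^T U · c = U^T v for the coefficients: c = (-3/14). The projection is proj_W(v) = U c.
Check: (v - proj_W(v)) · u_1 = 0  (should be 0).
Result: proj_W(v) = (9/14, -3/7, -3/14, 0).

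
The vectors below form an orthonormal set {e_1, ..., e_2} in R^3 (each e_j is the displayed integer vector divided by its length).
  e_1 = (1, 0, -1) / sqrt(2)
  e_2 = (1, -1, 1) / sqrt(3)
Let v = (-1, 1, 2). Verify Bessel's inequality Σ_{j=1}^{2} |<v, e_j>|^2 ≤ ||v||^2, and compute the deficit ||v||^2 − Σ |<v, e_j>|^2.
Σ |<v, e_j>|^2 = 9/2; ||v||^2 = 6; deficit = 3/2

Write each e_j = u_j / sqrt(<u_j, u_j>) where u_j is the displayed integer vector. Then <v, e_j> = <v, u_j> / sqrt(<u_j, u_j>), so |<v, e_j>|^2 = <v, u_j>^2 / <u_j, u_j>.
Coefficients: <v, e_1> = -3/sqrt(2), <v, e_2> = 0/sqrt(3).
Square and sum: Σ |<v, e_j>|^2 = 9/2.
Compute ||v||^2 = v·v = 6.
Deficit = 6 − 9/2 = 3/2 ≥ 0, confirming Bessel's inequality. (The deficit equals ||v − Σ <v,e_j> e_j||^2, the squared distance from v to span{e_j}.)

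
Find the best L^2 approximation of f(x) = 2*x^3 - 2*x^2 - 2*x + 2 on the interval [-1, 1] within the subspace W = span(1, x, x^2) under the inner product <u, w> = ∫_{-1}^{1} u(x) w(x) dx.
g(x) = -2*x^2 - 4*x/5 + 2

The best approximation g ∈ W is the orthogonal projection of f onto W. Writing g = a_0 + a_1 x + a_2 x^2, the coefficients solve the normal equations G · a = b where
  G_{ij} = <φ_i, φ_j> and b_i = <f, φ_i>, with φ_0 = 1, φ_1 = x, φ_2 = x^2.
G =
  [2, 0, 2/3]
  [0, 2/3, 0]
  [2/3, 0, 2/5],
b = (8/3, -8/15, 8/15).
Solving gives a_0 = 2, a_1 = -4/5, a_2 = -2, so
  g(x) = -2*x^2 - 4*x/5 + 2.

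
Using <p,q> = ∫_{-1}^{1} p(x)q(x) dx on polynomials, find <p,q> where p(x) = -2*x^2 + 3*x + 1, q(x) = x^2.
<p,q> = -2/15

Expand the product: p(x)·q(x) = -2*x^4 + 3*x^3 + x^2.
∫_{-1}^{1} of each monomial x^k gives [2/(k+1) if k even, 0 if k odd]. Integrating term-by-term (or equivalently evaluating the antiderivative F(x) = -2*x^5/5 + 3*x^4/4 + x^3/3 at the endpoints):
  F(1) − F(−1) = 41/60 − (49/60) = -2/15.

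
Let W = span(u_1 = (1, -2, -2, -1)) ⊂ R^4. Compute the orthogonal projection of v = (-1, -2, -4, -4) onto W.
proj_W(v) = (3/2, -3, -3, -3/2)

Set up U = [u_1 | ... | u_1] ∈ R^(4×1). The projector onto W = col(U) is P = U (U^T U)^(-1) U^T.
Compute U^T U =
  [10],
and U^T v = (15).
Solve U^T U · c = U^T v for the coefficients: c = (3/2). The projection is proj_W(v) = U c.
Check: (v - proj_W(v)) · u_1 = 0  (should be 0).
Result: proj_W(v) = (3/2, -3, -3, -3/2).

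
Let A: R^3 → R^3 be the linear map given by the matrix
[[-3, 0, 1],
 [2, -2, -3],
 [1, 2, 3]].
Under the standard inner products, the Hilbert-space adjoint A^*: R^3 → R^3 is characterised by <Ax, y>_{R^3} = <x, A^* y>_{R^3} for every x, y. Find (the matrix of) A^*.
A^* = A^T =
[[-3, 2, 1],
 [0, -2, 2],
 [1, -3, 3]]

For real matrices with standard dot products, the defining identity <Ax, y> = <x, A^* y> gives (Ax)^T y = x^T (A^*) y, i.e. x^T A^T y = x^T (A^*) y. Since this holds for all x, y, we must have A^* = A^T. Therefore
A^* =
[[-3, 2, 1],
 [0, -2, 2],
 [1, -3, 3]].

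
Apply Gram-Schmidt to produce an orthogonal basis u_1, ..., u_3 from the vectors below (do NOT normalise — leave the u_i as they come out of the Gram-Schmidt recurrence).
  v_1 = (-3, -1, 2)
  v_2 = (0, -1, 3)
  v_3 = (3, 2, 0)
Orthogonal basis:
  u_1 = (-3, -1, 2)
  u_2 = (3/2, -1/2, 2)
  u_3 = (-15/91, 135/91, 45/91)

Apply the Gram-Schmidt recurrence
  u_1 = v_1
  u_i = v_i − Σ_{j<i} ((v_i · u_j) / (u_j · u_j)) · u_j.

Step by step this gives:
  u_1 = (-3, -1, 2)
  u_2 = (3/2, -1/2, 2)
  u_3 = (-15/91, 135/91, 45/91)

Orthogonality check:
  u_2 · u_1 = 0 (should be 0)
  u_3 · u_1 = 0 (should be 0)
  u_3 · u_2 = 0 (should be 0)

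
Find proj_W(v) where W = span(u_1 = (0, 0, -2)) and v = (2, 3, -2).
proj_W(v) = (0, 0, -2)

Set up U = [u_1 | ... | u_1] ∈ R^(3×1). The projector onto W = col(U) is P = U (U^T U)^(-1) U^T.
Compute U^T U =
  [4],
and U^T v = (4).
Solve U^T U · c = U^T v for the coefficients: c = (1). The projection is proj_W(v) = U c.
Check: (v - proj_W(v)) · u_1 = 0  (should be 0).
Result: proj_W(v) = (0, 0, -2).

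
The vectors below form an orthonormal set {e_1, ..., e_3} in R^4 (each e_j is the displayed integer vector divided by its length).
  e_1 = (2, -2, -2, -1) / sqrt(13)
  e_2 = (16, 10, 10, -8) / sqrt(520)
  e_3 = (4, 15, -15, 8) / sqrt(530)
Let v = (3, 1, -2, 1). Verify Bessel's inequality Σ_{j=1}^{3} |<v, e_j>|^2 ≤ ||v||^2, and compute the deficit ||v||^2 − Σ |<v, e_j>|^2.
Σ |<v, e_j>|^2 = 714/53; ||v||^2 = 15; deficit = 81/53

Write each e_j = u_j / sqrt(<u_j, u_j>) where u_j is the displayed integer vector. Then <v, e_j> = <v, u_j> / sqrt(<u_j, u_j>), so |<v, e_j>|^2 = <v, u_j>^2 / <u_j, u_j>.
Coefficients: <v, e_1> = 7/sqrt(13), <v, e_2> = 30/sqrt(520), <v, e_3> = 65/sqrt(530).
Square and sum: Σ |<v, e_j>|^2 = 714/53.
Compute ||v||^2 = v·v = 15.
Deficit = 15 − 714/53 = 81/53 ≥ 0, confirming Bessel's inequality. (The deficit equals ||v − Σ <v,e_j> e_j||^2, the squared distance from v to span{e_j}.)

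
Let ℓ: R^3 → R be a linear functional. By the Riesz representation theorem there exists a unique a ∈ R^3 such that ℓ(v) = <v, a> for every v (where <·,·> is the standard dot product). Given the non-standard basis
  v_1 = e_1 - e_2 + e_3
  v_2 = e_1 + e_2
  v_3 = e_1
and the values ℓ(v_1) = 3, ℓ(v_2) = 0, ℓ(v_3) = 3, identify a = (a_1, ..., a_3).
a = (3, -3, -3)

Write a = (a_1, ..., a_3) in the standard basis. For each basis vector v_i, ℓ(v_i) = <v_i, a> is a linear equation in the a_j's. Collect the n equations into a matrix system V a = ℓ, where row i of V is v_i (expressed in the standard basis). Since V is invertible (lower-triangular with 1s on the diagonal, up to permutation), solve by back-substitution:
  V =
[[1, -1, 1],
 [1, 1, 0],
 [1, 0, 0]]
  V a = (3, 0, 3)
Solving gives a = (3, -3, -3).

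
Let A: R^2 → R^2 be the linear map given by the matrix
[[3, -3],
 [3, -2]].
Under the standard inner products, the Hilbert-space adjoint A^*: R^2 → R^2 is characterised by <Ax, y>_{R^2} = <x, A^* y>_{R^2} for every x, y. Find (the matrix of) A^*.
A^* = A^T =
[[3, 3],
 [-3, -2]]

For real matrices with standard dot products, the defining identity <Ax, y> = <x, A^* y> gives (Ax)^T y = x^T (A^*) y, i.e. x^T A^T y = x^T (A^*) y. Since this holds for all x, y, we must have A^* = A^T. Therefore
A^* =
[[3, 3],
 [-3, -2]].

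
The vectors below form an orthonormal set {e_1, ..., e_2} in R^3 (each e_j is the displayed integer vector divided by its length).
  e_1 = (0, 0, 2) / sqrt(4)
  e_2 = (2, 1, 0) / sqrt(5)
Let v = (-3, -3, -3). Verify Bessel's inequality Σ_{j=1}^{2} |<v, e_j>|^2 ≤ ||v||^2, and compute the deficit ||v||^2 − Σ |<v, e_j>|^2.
Σ |<v, e_j>|^2 = 126/5; ||v||^2 = 27; deficit = 9/5

Write each e_j = u_j / sqrt(<u_j, u_j>) where u_j is the displayed integer vector. Then <v, e_j> = <v, u_j> / sqrt(<u_j, u_j>), so |<v, e_j>|^2 = <v, u_j>^2 / <u_j, u_j>.
Coefficients: <v, e_1> = -6/sqrt(4), <v, e_2> = -9/sqrt(5).
Square and sum: Σ |<v, e_j>|^2 = 126/5.
Compute ||v||^2 = v·v = 27.
Deficit = 27 − 126/5 = 9/5 ≥ 0, confirming Bessel's inequality. (The deficit equals ||v − Σ <v,e_j> e_j||^2, the squared distance from v to span{e_j}.)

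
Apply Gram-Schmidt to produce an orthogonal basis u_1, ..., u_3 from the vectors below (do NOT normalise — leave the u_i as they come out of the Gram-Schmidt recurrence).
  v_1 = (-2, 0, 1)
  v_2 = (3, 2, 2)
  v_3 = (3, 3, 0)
Orthogonal basis:
  u_1 = (-2, 0, 1)
  u_2 = (7/5, 2, 14/5)
  u_3 = (-10/23, 35/23, -20/23)

Apply the Gram-Schmidt recurrence
  u_1 = v_1
  u_i = v_i − Σ_{j<i} ((v_i · u_j) / (u_j · u_j)) · u_j.

Step by step this gives:
  u_1 = (-2, 0, 1)
  u_2 = (7/5, 2, 14/5)
  u_3 = (-10/23, 35/23, -20/23)

Orthogonality check:
  u_2 · u_1 = 0 (should be 0)
  u_3 · u_1 = 0 (should be 0)
  u_3 · u_2 = 0 (should be 0)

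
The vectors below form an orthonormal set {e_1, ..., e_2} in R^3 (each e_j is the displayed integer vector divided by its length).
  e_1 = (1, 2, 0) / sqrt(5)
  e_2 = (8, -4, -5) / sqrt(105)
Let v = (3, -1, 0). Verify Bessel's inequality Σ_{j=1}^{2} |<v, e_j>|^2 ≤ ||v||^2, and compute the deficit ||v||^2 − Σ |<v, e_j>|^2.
Σ |<v, e_j>|^2 = 23/3; ||v||^2 = 10; deficit = 7/3

Write each e_j = u_j / sqrt(<u_j, u_j>) where u_j is the displayed integer vector. Then <v, e_j> = <v, u_j> / sqrt(<u_j, u_j>), so |<v, e_j>|^2 = <v, u_j>^2 / <u_j, u_j>.
Coefficients: <v, e_1> = 1/sqrt(5), <v, e_2> = 28/sqrt(105).
Square and sum: Σ |<v, e_j>|^2 = 23/3.
Compute ||v||^2 = v·v = 10.
Deficit = 10 − 23/3 = 7/3 ≥ 0, confirming Bessel's inequality. (The deficit equals ||v − Σ <v,e_j> e_j||^2, the squared distance from v to span{e_j}.)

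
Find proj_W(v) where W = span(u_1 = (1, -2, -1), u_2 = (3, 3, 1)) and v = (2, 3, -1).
proj_W(v) = (215/98, 109/49, 73/98)

Set up U = [u_1 | ... | u_2] ∈ R^(3×2). The projector onto W = col(U) is P = U (U^T U)^(-1) U^T.
Compute U^T U =
  [6, -4]
  [-4, 19],
and U^T v = (-3, 14).
Solve U^T U · c = U^T v for the coefficients: c = (-1/98, 36/49). The projection is proj_W(v) = U c.
Check: (v - proj_W(v)) · u_1 = 0  (should be 0).
Check: (v - proj_W(v)) · u_2 = 0  (should be 0).
Result: proj_W(v) = (215/98, 109/49, 73/98).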